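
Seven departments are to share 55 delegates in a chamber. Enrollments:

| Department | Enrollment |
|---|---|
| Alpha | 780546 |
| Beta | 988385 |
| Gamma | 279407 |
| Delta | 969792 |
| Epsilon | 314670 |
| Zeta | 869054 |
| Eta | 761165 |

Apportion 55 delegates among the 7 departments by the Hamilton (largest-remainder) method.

Alpha 9; Beta 11; Gamma 3; Delta 11; Epsilon 3; Zeta 10; Eta 8

Standard divisor: 4963019 ÷ 55 ≈ 90236.709.
Standard quotas: Alpha 8.6500, Beta 10.9532, Gamma 3.0964, Delta 10.7472, Epsilon 3.4872, Zeta 9.6308, Eta 8.4352.
Lower quotas: Alpha 8, Beta 10, Gamma 3, Delta 10, Epsilon 3, Zeta 9, Eta 8 (sum 51, leaving 4 seats).
Remainders in descending order: Beta 0.9532, Delta 0.7472, Alpha 0.6500, Zeta 0.6308, Epsilon 0.4872, Eta 0.4352, Gamma 0.0964.
Largest remainders: Beta, Delta, Alpha, Zeta receive the extra seats.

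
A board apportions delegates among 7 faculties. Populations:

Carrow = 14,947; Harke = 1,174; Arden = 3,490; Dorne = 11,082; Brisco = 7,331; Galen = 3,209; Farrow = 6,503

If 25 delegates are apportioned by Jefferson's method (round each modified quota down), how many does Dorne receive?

6

Standard divisor 47736/25 ≈ 1909.44; standard quotas: Carrow 7.828, Harke 0.615, Arden 1.828, Dorne 5.804, Brisco 3.839, Galen 1.681, Farrow 3.406.
Rounding down gives 7, 0, 1, 5, 3, 1, 3 = 20 seats, so the divisor must be adjusted.
With modified divisor 1640: modified quotas Carrow 9.114, Harke 0.716, Arden 2.128, Dorne 6.757, Brisco 4.470, Galen 1.957, Farrow 3.965.
Rounding down: Carrow 9, Harke 0, Arden 2, Dorne 6, Brisco 4, Galen 1, Farrow 3 (total 25).
Dorne receives 6.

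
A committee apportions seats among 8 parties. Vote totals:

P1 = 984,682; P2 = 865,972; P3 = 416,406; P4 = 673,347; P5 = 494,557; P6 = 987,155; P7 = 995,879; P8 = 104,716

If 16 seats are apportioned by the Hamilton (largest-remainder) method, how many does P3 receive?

Total 5522714; standard divisor 5522714/16 ≈ 345169.625.
Standard quotas: P1 2.8527, P2 2.5088, P3 1.2064, P4 1.9508, P5 1.4328, P6 2.8599, P7 2.8852, P8 0.3034.
Lower quotas: P1 2, P2 2, P3 1, P4 1, P5 1, P6 2, P7 2, P8 0 (sum 11, leaving 5 seats).
Remainders in descending order: P4 0.9508, P7 0.8852, P6 0.8599, P1 0.8527, P2 0.5088, P5 0.4328, P8 0.3034, P3 0.2064.
Largest remainders: P4, P7, P6, P1, P2 receive the extra seats.
P3 receives 1.

1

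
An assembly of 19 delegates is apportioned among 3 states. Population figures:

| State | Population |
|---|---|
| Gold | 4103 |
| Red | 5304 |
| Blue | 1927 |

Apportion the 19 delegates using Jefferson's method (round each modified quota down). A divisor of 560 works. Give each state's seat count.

Gold=7, Red=9, Blue=3

With modified divisor 560: modified quotas Gold 7.327, Red 9.471, Blue 3.441.
Rounding down: Gold 7, Red 9, Blue 3 (total 19).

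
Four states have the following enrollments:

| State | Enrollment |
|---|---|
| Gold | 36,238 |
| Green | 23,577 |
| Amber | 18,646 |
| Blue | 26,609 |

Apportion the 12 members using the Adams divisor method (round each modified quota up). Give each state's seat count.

Standard divisor 105070/12 ≈ 8755.833; standard quotas: Gold 4.139, Green 2.693, Amber 2.130, Blue 3.039.
Rounding up gives 5, 3, 3, 4 = 15 seats, so the divisor must be adjusted.
With modified divisor 10600: modified quotas Gold 3.419, Green 2.224, Amber 1.759, Blue 2.510.
Rounding up: Gold 4, Green 3, Amber 2, Blue 3 (total 12).

Gold 4, Green 3, Amber 2, Blue 3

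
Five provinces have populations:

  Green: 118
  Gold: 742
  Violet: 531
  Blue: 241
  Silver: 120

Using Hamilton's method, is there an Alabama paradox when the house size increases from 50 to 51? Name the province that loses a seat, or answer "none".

At 50 seats: Green 3, Gold 21, Violet 15, Blue 7, Silver 4.
At 51 seats: Green 3, Gold 22, Violet 15, Blue 7, Silver 4.
No province's allocation decreased.

none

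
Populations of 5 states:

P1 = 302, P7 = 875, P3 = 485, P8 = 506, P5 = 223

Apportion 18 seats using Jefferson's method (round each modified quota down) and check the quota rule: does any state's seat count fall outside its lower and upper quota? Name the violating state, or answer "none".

Standard quotas: P1 2.274, P7 6.587, P3 3.651, P8 3.809, P5 1.679.
Jefferson allocation: P1 2, P7 7, P3 4, P8 4, P5 1.
Every allocation lies between the lower and upper quota.

none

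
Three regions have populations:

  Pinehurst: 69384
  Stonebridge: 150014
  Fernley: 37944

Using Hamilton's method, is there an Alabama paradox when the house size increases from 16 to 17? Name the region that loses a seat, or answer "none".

At 16 seats: Pinehurst 4, Stonebridge 9, Fernley 3.
At 17 seats: Pinehurst 5, Stonebridge 10, Fernley 2.
Fernley drops from 3 to 2.

Fernley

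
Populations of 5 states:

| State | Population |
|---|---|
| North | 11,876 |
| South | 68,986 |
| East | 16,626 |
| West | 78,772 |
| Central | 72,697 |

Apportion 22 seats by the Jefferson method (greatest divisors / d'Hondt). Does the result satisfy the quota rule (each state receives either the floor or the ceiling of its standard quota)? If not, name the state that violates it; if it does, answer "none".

none

Standard quotas: North 1.049, South 6.096, East 1.469, West 6.961, Central 6.424.
Jefferson allocation: North 1, South 6, East 1, West 7, Central 7.
Every allocation lies between the lower and upper quota.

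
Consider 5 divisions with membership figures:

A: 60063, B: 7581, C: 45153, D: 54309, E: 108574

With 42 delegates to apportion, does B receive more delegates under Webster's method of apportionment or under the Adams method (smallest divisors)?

Adams

Webster: A 9, B 1, C 7, D 8, E 17.
Adams: A 9, B 2, C 7, D 8, E 16.
B gets 1 under Webster and 2 under Adams.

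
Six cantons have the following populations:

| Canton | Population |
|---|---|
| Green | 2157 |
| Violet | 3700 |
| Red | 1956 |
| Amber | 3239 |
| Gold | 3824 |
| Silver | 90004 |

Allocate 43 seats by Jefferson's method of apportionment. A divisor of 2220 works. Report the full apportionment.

Green=0, Violet=1, Red=0, Amber=1, Gold=1, Silver=40

With modified divisor 2220: modified quotas Green 0.972, Violet 1.667, Red 0.881, Amber 1.459, Gold 1.723, Silver 40.542.
Rounding down: Green 0, Violet 1, Red 0, Amber 1, Gold 1, Silver 40 (total 43).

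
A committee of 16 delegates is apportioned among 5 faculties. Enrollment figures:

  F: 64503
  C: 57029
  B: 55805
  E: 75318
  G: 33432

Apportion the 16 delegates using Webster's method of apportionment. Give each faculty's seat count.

Standard divisor 286087/16 ≈ 17880.438; standard quotas: F 3.607, C 3.189, B 3.121, E 4.212, G 1.870.
Rounding to the nearest integer gives F 4, C 3, B 3, E 4, G 2 — total 16, matching the house size, so no adjustment is needed.

F 4, C 3, B 3, E 4, G 2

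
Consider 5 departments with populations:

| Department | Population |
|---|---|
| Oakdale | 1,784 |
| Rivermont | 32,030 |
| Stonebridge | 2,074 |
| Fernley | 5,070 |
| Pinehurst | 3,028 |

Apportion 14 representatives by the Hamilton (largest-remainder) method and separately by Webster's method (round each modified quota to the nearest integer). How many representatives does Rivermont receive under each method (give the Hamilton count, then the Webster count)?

10 and 9

Hamilton: Oakdale 0, Rivermont 10, Stonebridge 1, Fernley 2, Pinehurst 1.
Webster: Oakdale 1, Rivermont 9, Stonebridge 1, Fernley 2, Pinehurst 1.
Rivermont gets 10 under Hamilton and 9 under Webster.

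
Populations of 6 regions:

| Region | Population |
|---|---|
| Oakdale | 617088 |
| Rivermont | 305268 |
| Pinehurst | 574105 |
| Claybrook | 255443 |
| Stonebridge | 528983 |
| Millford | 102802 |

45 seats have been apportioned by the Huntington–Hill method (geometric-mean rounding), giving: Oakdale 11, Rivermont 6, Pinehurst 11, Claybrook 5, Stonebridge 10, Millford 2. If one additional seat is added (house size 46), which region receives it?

Priority for the next seat is population ÷ (√(s·(s+1))).
Priorities: Oakdale 53710.616, Rivermont 47103.875, Pinehurst 49969.426, Claybrook 46637.298, Stonebridge 50436.550, Millford 41968.741.
Highest priority: Oakdale.

Oakdale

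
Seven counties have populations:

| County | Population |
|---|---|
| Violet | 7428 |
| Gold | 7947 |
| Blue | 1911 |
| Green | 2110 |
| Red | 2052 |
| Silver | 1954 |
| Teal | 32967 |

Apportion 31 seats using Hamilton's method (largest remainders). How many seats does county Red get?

1

Standard divisor: 56369 ÷ 31 ≈ 1818.355.
Standard quotas: Violet 4.0850, Gold 4.3704, Blue 1.0509, Green 1.1604, Red 1.1285, Silver 1.0746, Teal 18.1301.
Lower quotas: Violet 4, Gold 4, Blue 1, Green 1, Red 1, Silver 1, Teal 18 (sum 30, leaving 1 seat).
Remainders in descending order: Gold 0.3704, Green 0.1604, Teal 0.1301, Red 0.1285, Violet 0.0850, Silver 0.0746, Blue 0.0509.
Largest remainder: Gold receives the extra seat.
Red receives 1.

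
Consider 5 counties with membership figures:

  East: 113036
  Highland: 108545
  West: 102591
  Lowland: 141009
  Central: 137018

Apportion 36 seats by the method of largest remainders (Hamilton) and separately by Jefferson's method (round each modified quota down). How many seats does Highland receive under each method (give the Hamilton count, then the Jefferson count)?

7 and 6

Hamilton: East 7, Highland 7, West 6, Lowland 8, Central 8.
Jefferson: East 7, Highland 6, West 6, Lowland 9, Central 8.
Highland gets 7 under Hamilton and 6 under Jefferson.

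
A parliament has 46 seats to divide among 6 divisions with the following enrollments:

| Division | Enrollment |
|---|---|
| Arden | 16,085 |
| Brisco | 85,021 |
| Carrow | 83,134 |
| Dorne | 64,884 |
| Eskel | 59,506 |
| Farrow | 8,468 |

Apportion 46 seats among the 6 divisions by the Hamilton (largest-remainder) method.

Standard divisor: 317098 ÷ 46 ≈ 6893.435.
Standard quotas: Arden 2.3334, Brisco 12.3336, Carrow 12.0599, Dorne 9.4124, Eskel 8.6323, Farrow 1.2284.
Lower quotas: Arden 2, Brisco 12, Carrow 12, Dorne 9, Eskel 8, Farrow 1 (sum 44, leaving 2 seats).
Remainders in descending order: Eskel 0.6323, Dorne 0.4124, Brisco 0.3336, Arden 0.3334, Farrow 0.2284, Carrow 0.0599.
The surplus seats go to Eskel, Dorne.

Arden 2, Brisco 12, Carrow 12, Dorne 10, Eskel 9, Farrow 1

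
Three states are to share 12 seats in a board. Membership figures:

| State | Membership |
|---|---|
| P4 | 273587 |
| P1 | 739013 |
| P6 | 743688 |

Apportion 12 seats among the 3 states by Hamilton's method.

P4 2; P1 5; P6 5

Standard divisor: 1756288 ÷ 12 ≈ 146357.333.
Standard quotas: P4 1.8693, P1 5.0494, P6 5.0813.
Lower quotas: P4 1, P1 5, P6 5 (sum 11, leaving 1 seat).
Remainders in descending order: P4 0.8693, P6 0.0813, P1 0.0494.
The surplus seat goes to P4.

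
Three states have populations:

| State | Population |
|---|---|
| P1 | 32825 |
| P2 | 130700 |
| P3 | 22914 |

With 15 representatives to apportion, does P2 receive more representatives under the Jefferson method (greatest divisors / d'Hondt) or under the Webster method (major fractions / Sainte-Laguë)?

Jefferson

Jefferson: P1 2, P2 11, P3 2.
Webster: P1 3, P2 10, P3 2.
P2 gets 11 under Jefferson and 10 under Webster.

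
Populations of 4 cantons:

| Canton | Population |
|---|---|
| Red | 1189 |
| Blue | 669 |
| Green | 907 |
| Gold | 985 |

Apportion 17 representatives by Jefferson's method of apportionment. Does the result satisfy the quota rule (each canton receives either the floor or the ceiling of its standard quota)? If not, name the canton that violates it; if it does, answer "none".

Standard quotas: Red 5.390, Blue 3.033, Green 4.112, Gold 4.465.
Jefferson allocation: Red 6, Blue 3, Green 4, Gold 4.
Every allocation lies between the lower and upper quota.

none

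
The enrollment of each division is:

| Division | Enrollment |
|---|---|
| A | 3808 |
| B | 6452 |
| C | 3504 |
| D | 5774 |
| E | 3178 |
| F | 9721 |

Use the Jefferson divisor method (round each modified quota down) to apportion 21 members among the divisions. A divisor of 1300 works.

A: 2, B: 4, C: 2, D: 4, E: 2, F: 7

With modified divisor 1300: modified quotas A 2.929, B 4.963, C 2.695, D 4.442, E 2.445, F 7.478.
Rounding down: A 2, B 4, C 2, D 4, E 2, F 7 (total 21).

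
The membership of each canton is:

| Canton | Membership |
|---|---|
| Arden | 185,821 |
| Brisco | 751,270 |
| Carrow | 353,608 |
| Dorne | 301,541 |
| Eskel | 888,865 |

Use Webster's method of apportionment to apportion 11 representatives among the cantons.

Arden 1, Brisco 3, Carrow 2, Dorne 1, Eskel 4

Standard divisor 2481105/11 ≈ 225555; standard quotas: Arden 0.824, Brisco 3.331, Carrow 1.568, Dorne 1.337, Eskel 3.941.
Rounding to the nearest integer gives Arden 1, Brisco 3, Carrow 2, Dorne 1, Eskel 4 — total 11, matching the house size, so no adjustment is needed.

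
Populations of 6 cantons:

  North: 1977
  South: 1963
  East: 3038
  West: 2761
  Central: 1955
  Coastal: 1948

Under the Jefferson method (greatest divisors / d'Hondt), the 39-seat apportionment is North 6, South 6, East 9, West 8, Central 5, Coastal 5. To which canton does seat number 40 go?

Priority for the next seat is population ÷ (current seats + 1).
Priorities: North 282.429, South 280.429, East 303.800, West 306.778, Central 325.833, Coastal 324.667.
Highest priority: Central.

Central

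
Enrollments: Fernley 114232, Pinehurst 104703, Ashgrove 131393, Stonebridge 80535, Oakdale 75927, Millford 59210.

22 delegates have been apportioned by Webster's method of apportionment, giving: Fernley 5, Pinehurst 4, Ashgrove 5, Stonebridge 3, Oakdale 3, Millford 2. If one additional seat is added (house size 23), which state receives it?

Priority for the next seat is population ÷ (current seats + 0.5).
Priorities: Fernley 20769.455, Pinehurst 23267.333, Ashgrove 23889.636, Stonebridge 23010.000, Oakdale 21693.429, Millford 23684.000.
Highest priority: Ashgrove.

Ashgrove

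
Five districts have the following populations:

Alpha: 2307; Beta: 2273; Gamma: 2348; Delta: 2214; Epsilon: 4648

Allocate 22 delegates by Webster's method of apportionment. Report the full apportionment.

Alpha: 4, Beta: 4, Gamma: 4, Delta: 3, Epsilon: 7

Standard divisor 13790/22 ≈ 626.818; standard quotas: Alpha 3.680, Beta 3.626, Gamma 3.746, Delta 3.532, Epsilon 7.415.
Rounding to the nearest integer gives 4, 4, 4, 4, 7 = 23 seats, so the divisor must be adjusted.
With modified divisor 640: modified quotas Alpha 3.605, Beta 3.552, Gamma 3.669, Delta 3.459, Epsilon 7.263.
Rounding to the nearest integer: Alpha 4, Beta 4, Gamma 4, Delta 3, Epsilon 7 (total 22).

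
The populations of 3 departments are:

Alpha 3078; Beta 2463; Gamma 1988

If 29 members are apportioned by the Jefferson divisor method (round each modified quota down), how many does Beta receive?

9

Standard divisor 7529/29 ≈ 259.621; standard quotas: Alpha 11.856, Beta 9.487, Gamma 7.657.
Rounding down gives 11, 9, 7 = 27 seats, so the divisor must be adjusted.
With modified divisor 247: modified quotas Alpha 12.462, Beta 9.972, Gamma 8.049.
Rounding down: Alpha 12, Beta 9, Gamma 8 (total 29).
Beta receives 9.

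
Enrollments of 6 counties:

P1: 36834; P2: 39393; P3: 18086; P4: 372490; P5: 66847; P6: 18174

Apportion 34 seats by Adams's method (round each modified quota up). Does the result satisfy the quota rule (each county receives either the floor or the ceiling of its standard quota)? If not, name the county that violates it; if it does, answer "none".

P4

Standard quotas: P1 2.269, P2 2.427, P3 1.114, P4 22.951, P5 4.119, P6 1.120.
Adams allocation: P1 3, P2 3, P3 1, P4 21, P5 4, P6 2.
P4 has quota 22.951 (lower 22, upper 23) but receives 21 — outside the quota interval.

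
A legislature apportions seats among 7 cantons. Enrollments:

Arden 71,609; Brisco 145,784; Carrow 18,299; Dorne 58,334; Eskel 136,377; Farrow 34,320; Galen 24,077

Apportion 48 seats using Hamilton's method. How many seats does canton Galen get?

The standard divisor is 488800/48 ≈ 10183.333.
Standard quotas: Arden 7.0320, Brisco 14.3159, Carrow 1.7970, Dorne 5.7284, Eskel 13.3922, Farrow 3.3702, Galen 2.3644.
Lower quotas: Arden 7, Brisco 14, Carrow 1, Dorne 5, Eskel 13, Farrow 3, Galen 2 (sum 45, leaving 3 seats).
Remainders in descending order: Carrow 0.7970, Dorne 0.7284, Eskel 0.3922, Farrow 0.3702, Galen 0.3644, Brisco 0.3159, Arden 0.0320.
Largest remainders: Carrow, Dorne, Eskel receive the extra seats.
Galen receives 2.

2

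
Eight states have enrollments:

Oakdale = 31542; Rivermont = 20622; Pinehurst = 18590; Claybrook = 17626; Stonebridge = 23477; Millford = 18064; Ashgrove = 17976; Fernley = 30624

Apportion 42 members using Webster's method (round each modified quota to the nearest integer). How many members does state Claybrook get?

4

Standard divisor 178521/42 ≈ 4250.5; standard quotas: Oakdale 7.421, Rivermont 4.852, Pinehurst 4.374, Claybrook 4.147, Stonebridge 5.523, Millford 4.250, Ashgrove 4.229, Fernley 7.205.
Rounding to the nearest integer gives 7, 5, 4, 4, 6, 4, 4, 7 = 41 seats, so the divisor must be adjusted.
With modified divisor 4170: modified quotas Oakdale 7.564, Rivermont 4.945, Pinehurst 4.458, Claybrook 4.227, Stonebridge 5.630, Millford 4.332, Ashgrove 4.311, Fernley 7.344.
Rounding to the nearest integer: Oakdale 8, Rivermont 5, Pinehurst 4, Claybrook 4, Stonebridge 6, Millford 4, Ashgrove 4, Fernley 7 (total 42).
Claybrook receives 4.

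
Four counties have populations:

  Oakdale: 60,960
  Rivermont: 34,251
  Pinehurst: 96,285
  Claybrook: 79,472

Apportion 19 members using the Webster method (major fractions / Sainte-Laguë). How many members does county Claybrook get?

6

Standard divisor 270968/19 ≈ 14261.474; standard quotas: Oakdale 4.274, Rivermont 2.402, Pinehurst 6.751, Claybrook 5.572.
Rounding to the nearest integer gives Oakdale 4, Rivermont 2, Pinehurst 7, Claybrook 6 — total 19, matching the house size, so no adjustment is needed.
Claybrook receives 6.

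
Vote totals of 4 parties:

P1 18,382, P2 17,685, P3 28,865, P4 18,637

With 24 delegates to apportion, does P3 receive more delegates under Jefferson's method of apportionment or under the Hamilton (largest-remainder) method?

Jefferson: P1 5, P2 5, P3 9, P4 5.
Hamilton: P1 5, P2 5, P3 8, P4 6.
P3 gets 9 under Jefferson and 8 under Hamilton.

Jefferson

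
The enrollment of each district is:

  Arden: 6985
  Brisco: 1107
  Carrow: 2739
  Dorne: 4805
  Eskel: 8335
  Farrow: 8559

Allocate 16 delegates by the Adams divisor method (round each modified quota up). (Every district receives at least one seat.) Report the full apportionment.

Standard divisor 32530/16 ≈ 2033.125; standard quotas: Arden 3.436, Brisco 0.544, Carrow 1.347, Dorne 2.363, Eskel 4.100, Farrow 4.210.
Rounding up gives 4, 1, 2, 3, 5, 5 = 20 seats, so the divisor must be adjusted.
With modified divisor 2600: modified quotas Arden 2.687, Brisco 0.426, Carrow 1.053, Dorne 1.848, Eskel 3.206, Farrow 3.292.
Rounding up: Arden 3, Brisco 1, Carrow 2, Dorne 2, Eskel 4, Farrow 4 (total 16).

Arden 3, Brisco 1, Carrow 2, Dorne 2, Eskel 4, Farrow 4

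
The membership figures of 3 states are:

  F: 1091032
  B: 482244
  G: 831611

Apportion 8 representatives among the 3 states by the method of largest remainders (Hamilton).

F 4, B 1, G 3

Total 2404887; standard divisor 2404887/8 ≈ 300610.875.
Standard quotas: F 3.6294, B 1.6042, G 2.7664.
Lower quotas: F 3, B 1, G 2 (sum 6, leaving 2 seats).
Remainders in descending order: G 0.7664, F 0.6294, B 0.6042.
Largest remainders: G, F receive the extra seats.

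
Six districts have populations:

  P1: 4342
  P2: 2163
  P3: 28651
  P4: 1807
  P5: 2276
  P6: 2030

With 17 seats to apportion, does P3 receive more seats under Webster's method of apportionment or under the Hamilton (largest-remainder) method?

Webster: P1 2, P2 1, P3 11, P4 1, P5 1, P6 1.
Hamilton: P1 2, P2 1, P3 12, P4 0, P5 1, P6 1.
P3 gets 11 under Webster and 12 under Hamilton.

Hamilton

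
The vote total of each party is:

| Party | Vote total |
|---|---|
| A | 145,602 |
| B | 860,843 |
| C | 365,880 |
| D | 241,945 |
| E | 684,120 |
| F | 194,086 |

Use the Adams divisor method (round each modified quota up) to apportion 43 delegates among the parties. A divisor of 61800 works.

With modified divisor 61800: modified quotas A 2.356, B 13.929, C 5.920, D 3.915, E 11.070, F 3.141.
Rounding up: A 3, B 14, C 6, D 4, E 12, F 4 (total 43).

A: 3, B: 14, C: 6, D: 4, E: 12, F: 4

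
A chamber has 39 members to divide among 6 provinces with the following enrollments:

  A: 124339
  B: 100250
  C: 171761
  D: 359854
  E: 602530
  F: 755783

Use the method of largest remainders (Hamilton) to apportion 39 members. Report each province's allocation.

A 2, B 2, C 3, D 7, E 11, F 14

The standard divisor is 2114517/39 ≈ 54218.385.
Standard quotas: A 2.2933, B 1.8490, C 3.1679, D 6.6371, E 11.1130, F 13.9396.
Lower quotas: A 2, B 1, C 3, D 6, E 11, F 13 (sum 36, leaving 3 seats).
Remainders in descending order: F 0.9396, B 0.8490, D 0.6371, A 0.2933, C 0.1679, E 0.1130.
The surplus seats go to F, B, D.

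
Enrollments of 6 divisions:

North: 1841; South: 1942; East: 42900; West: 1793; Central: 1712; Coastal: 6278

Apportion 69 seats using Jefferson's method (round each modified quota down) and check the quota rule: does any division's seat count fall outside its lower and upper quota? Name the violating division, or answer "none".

East

Standard quotas: North 2.250, South 2.373, East 52.423, West 2.191, Central 2.092, Coastal 7.672.
Jefferson allocation: North 2, South 2, East 54, West 2, Central 2, Coastal 7.
East has quota 52.423 (lower 52, upper 53) but receives 54 — outside the quota interval.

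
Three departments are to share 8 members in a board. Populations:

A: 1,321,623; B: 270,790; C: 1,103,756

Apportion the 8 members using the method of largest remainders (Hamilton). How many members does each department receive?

Standard divisor: 2696169 ÷ 8 ≈ 337021.125.
Standard quotas: A 3.9215, B 0.8035, C 3.2750.
Lower quotas: A 3, B 0, C 3 (sum 6, leaving 2 seats).
Remainders in descending order: A 0.9215, B 0.8035, C 0.2750.
The surplus seats go to A, B.

A=4, B=1, C=3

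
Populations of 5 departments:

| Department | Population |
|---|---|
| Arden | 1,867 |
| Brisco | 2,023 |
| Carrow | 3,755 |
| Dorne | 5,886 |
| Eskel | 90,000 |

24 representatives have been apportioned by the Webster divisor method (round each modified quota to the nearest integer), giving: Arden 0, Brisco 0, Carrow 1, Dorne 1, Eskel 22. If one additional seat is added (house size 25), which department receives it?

Brisco

Priority for the next seat is population ÷ (current seats + 0.5).
Priorities: Arden 3734.000, Brisco 4046.000, Carrow 2503.333, Dorne 3924.000, Eskel 4000.000.
Highest priority: Brisco.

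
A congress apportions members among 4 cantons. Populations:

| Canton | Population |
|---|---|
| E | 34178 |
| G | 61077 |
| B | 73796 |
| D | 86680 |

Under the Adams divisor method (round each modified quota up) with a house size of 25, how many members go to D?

Standard divisor 255731/25 ≈ 10229.24; standard quotas: E 3.341, G 5.971, B 7.214, D 8.474.
Rounding up gives 4, 6, 8, 9 = 27 seats, so the divisor must be adjusted.
With modified divisor 11100: modified quotas E 3.079, G 5.502, B 6.648, D 7.809.
Rounding up: E 4, G 6, B 7, D 8 (total 25).
D receives 8.

8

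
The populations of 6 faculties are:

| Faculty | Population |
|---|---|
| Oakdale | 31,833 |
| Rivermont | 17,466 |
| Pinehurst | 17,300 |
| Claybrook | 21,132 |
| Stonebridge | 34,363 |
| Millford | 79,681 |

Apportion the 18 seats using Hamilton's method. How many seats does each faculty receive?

Standard divisor: 201775 ÷ 18 ≈ 11209.722.
Standard quotas: Oakdale 2.8398, Rivermont 1.5581, Pinehurst 1.5433, Claybrook 1.8851, Stonebridge 3.0655, Millford 7.1082.
Lower quotas: Oakdale 2, Rivermont 1, Pinehurst 1, Claybrook 1, Stonebridge 3, Millford 7 (sum 15, leaving 3 seats).
Remainders in descending order: Claybrook 0.8851, Oakdale 0.8398, Rivermont 0.5581, Pinehurst 0.5433, Millford 0.1082, Stonebridge 0.0655.
Largest remainders: Claybrook, Oakdale, Rivermont receive the extra seats.

Oakdale=3, Rivermont=2, Pinehurst=1, Claybrook=2, Stonebridge=3, Millford=7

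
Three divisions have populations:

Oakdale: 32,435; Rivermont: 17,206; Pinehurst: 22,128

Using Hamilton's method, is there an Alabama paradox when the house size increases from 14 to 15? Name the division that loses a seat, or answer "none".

Rivermont

At 14 seats: Oakdale 6, Rivermont 4, Pinehurst 4.
At 15 seats: Oakdale 7, Rivermont 3, Pinehurst 5.
Rivermont drops from 4 to 3.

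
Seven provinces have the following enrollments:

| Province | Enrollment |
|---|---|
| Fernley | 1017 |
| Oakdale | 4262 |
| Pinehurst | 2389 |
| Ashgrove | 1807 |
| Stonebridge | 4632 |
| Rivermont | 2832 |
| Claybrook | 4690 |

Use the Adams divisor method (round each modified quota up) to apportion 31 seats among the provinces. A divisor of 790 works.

Fernley=2, Oakdale=6, Pinehurst=4, Ashgrove=3, Stonebridge=6, Rivermont=4, Claybrook=6

With modified divisor 790: modified quotas Fernley 1.287, Oakdale 5.395, Pinehurst 3.024, Ashgrove 2.287, Stonebridge 5.863, Rivermont 3.585, Claybrook 5.937.
Rounding up: Fernley 2, Oakdale 6, Pinehurst 4, Ashgrove 3, Stonebridge 6, Rivermont 4, Claybrook 6 (total 31).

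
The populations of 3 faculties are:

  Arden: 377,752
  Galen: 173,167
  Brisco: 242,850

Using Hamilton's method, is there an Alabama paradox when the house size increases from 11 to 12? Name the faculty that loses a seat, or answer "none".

Galen

At 11 seats: Arden 5, Galen 3, Brisco 3.
At 12 seats: Arden 6, Galen 2, Brisco 4.
Galen drops from 3 to 2.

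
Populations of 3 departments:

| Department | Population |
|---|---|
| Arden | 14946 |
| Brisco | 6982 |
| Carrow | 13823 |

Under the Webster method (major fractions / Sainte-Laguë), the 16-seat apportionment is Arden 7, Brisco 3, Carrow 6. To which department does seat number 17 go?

Priority for the next seat is population ÷ (current seats + 0.5).
Priorities: Arden 1992.800, Brisco 1994.857, Carrow 2126.615.
Highest priority: Carrow.

Carrow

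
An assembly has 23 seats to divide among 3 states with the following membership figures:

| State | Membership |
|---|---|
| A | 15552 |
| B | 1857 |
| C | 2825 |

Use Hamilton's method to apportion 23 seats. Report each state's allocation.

Total 20234; standard divisor 20234/23 ≈ 879.739.
Standard quotas: A 17.6780, B 2.1109, C 3.2112.
Lower quotas: A 17, B 2, C 3 (sum 22, leaving 1 seat).
Remainders in descending order: A 0.6780, C 0.2112, B 0.1109.
The surplus seat goes to A.

A: 18, B: 2, C: 3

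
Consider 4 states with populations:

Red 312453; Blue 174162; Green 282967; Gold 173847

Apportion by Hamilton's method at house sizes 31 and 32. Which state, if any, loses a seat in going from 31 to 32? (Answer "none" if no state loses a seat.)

none

At 31 seats: Red 10, Blue 6, Green 9, Gold 6.
At 32 seats: Red 11, Blue 6, Green 9, Gold 6.
No state's allocation decreased.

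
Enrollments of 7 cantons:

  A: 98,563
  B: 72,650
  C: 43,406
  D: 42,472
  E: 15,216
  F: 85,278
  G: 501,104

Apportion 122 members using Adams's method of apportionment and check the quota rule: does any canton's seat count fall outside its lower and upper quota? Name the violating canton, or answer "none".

G

Standard quotas: A 14.004, B 10.322, C 6.167, D 6.034, E 2.162, F 12.116, G 71.195.
Adams allocation: A 14, B 11, C 6, D 6, E 3, F 12, G 70.
G has quota 71.195 (lower 71, upper 72) but receives 70 — outside the quota interval.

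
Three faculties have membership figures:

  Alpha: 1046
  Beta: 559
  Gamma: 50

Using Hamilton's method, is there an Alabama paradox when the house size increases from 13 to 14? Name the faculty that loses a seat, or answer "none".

Gamma

At 13 seats: Alpha 8, Beta 4, Gamma 1.
At 14 seats: Alpha 9, Beta 5, Gamma 0.
Gamma drops from 1 to 0.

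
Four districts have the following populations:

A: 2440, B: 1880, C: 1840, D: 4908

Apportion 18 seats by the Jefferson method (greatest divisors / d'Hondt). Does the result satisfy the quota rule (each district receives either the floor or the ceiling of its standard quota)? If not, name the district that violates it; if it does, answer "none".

Standard quotas: A 3.968, B 3.057, C 2.992, D 7.982.
Jefferson allocation: A 4, B 3, C 3, D 8.
Every allocation lies between the lower and upper quota.

none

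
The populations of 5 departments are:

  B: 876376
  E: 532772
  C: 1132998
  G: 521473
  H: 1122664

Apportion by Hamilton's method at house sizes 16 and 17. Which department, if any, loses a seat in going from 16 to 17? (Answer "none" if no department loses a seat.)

At 16 seats: B 4, E 2, C 4, G 2, H 4.
At 17 seats: B 3, E 2, C 5, G 2, H 5.
B drops from 4 to 3.

B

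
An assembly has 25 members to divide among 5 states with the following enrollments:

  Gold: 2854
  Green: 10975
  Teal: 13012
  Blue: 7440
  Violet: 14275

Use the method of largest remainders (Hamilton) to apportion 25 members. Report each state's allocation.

Gold 1, Green 6, Teal 7, Blue 4, Violet 7

Standard divisor: 48556 ÷ 25 ≈ 1942.24.
Standard quotas: Gold 1.4694, Green 5.6507, Teal 6.6995, Blue 3.8306, Violet 7.3498.
Lower quotas: Gold 1, Green 5, Teal 6, Blue 3, Violet 7 (sum 22, leaving 3 seats).
Remainders in descending order: Blue 0.8306, Teal 0.6995, Green 0.6507, Gold 0.4694, Violet 0.3498.
The surplus seats go to Blue, Teal, Green.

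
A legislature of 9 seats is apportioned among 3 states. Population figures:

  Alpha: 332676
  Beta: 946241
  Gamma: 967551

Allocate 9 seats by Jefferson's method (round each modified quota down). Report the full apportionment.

Standard divisor 2246468/9 ≈ 249607.556; standard quotas: Alpha 1.333, Beta 3.791, Gamma 3.876.
Rounding down gives 1, 3, 3 = 7 seats, so the divisor must be adjusted.
With modified divisor 215000: modified quotas Alpha 1.547, Beta 4.401, Gamma 4.500.
Rounding down: Alpha 1, Beta 4, Gamma 4 (total 9).

Alpha 1, Beta 4, Gamma 4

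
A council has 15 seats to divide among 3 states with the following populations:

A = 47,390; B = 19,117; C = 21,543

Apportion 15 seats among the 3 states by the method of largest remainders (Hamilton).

Total 88050; standard divisor 88050/15 = 5870.
Standard quotas: A 8.0733, B 3.2567, C 3.6700.
Lower quotas: A 8, B 3, C 3 (sum 14, leaving 1 seat).
Remainders in descending order: C 0.6700, B 0.2567, A 0.0733.
Largest remainder: C receives the extra seat.

A 8; B 3; C 4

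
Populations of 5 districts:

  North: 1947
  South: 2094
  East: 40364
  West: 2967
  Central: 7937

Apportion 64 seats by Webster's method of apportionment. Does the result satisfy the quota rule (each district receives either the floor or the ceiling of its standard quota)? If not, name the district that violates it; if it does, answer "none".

Standard quotas: North 2.253, South 2.423, East 46.707, West 3.433, Central 9.184.
Webster allocation: North 2, South 2, East 48, West 3, Central 9.
East has quota 46.707 (lower 46, upper 47) but receives 48 — outside the quota interval.

East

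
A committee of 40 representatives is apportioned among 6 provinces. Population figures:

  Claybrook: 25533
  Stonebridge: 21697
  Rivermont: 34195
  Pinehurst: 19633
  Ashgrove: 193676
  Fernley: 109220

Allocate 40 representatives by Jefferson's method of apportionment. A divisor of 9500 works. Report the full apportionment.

With modified divisor 9500: modified quotas Claybrook 2.688, Stonebridge 2.284, Rivermont 3.599, Pinehurst 2.067, Ashgrove 20.387, Fernley 11.497.
Rounding down: Claybrook 2, Stonebridge 2, Rivermont 3, Pinehurst 2, Ashgrove 20, Fernley 11 (total 40).

Claybrook 2; Stonebridge 2; Rivermont 3; Pinehurst 2; Ashgrove 20; Fernley 11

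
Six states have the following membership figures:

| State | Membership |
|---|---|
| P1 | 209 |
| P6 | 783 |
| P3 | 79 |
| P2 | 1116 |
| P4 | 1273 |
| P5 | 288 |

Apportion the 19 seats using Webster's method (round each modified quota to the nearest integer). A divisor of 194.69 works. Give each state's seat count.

With modified divisor 194.69: modified quotas P1 1.074, P6 4.022, P3 0.406, P2 5.732, P4 6.539, P5 1.479.
Rounding to the nearest integer: P1 1, P6 4, P3 0, P2 6, P4 7, P5 1 (total 19).

P1 1, P6 4, P3 0, P2 6, P4 7, P5 1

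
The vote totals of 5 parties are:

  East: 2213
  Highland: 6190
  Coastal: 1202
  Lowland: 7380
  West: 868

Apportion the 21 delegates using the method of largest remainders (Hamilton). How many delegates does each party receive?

East=3; Highland=7; Coastal=1; Lowland=9; West=1

Total 17853; standard divisor 17853/21 ≈ 850.143.
Standard quotas: East 2.6031, Highland 7.2811, Coastal 1.4139, Lowland 8.6809, West 1.0210.
Lower quotas: East 2, Highland 7, Coastal 1, Lowland 8, West 1 (sum 19, leaving 2 seats).
Remainders in descending order: Lowland 0.6809, East 0.6031, Coastal 0.4139, Highland 0.2811, West 0.0210.
Largest remainders: Lowland, East receive the extra seats.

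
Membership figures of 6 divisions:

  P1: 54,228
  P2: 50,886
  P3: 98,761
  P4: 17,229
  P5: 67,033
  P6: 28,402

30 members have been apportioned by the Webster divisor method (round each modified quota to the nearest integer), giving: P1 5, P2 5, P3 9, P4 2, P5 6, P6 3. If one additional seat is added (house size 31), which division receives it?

Priority for the next seat is population ÷ (current seats + 0.5).
Priorities: P1 9859.636, P2 9252.000, P3 10395.895, P4 6891.600, P5 10312.769, P6 8114.857.
Highest priority: P3.

P3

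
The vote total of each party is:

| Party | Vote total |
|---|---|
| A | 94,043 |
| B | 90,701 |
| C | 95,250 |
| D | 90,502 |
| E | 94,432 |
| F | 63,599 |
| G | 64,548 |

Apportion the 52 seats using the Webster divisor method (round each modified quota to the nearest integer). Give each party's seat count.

Standard divisor 593075/52 ≈ 11405.288; standard quotas: A 8.246, B 7.953, C 8.351, D 7.935, E 8.280, F 5.576, G 5.659.
Rounding to the nearest integer gives A 8, B 8, C 8, D 8, E 8, F 6, G 6 — total 52, matching the house size, so no adjustment is needed.

A=8, B=8, C=8, D=8, E=8, F=6, G=6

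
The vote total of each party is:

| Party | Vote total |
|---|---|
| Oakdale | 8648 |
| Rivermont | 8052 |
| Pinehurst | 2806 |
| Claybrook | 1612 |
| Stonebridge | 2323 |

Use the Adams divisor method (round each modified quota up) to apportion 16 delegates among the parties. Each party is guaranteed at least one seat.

Standard divisor 23441/16 ≈ 1465.062; standard quotas: Oakdale 5.903, Rivermont 5.496, Pinehurst 1.915, Claybrook 1.100, Stonebridge 1.586.
Rounding up gives 6, 6, 2, 2, 2 = 18 seats, so the divisor must be adjusted.
With modified divisor 1700: modified quotas Oakdale 5.087, Rivermont 4.736, Pinehurst 1.651, Claybrook 0.948, Stonebridge 1.366.
Rounding up: Oakdale 6, Rivermont 5, Pinehurst 2, Claybrook 1, Stonebridge 2 (total 16).

Oakdale 6; Rivermont 5; Pinehurst 2; Claybrook 1; Stonebridge 2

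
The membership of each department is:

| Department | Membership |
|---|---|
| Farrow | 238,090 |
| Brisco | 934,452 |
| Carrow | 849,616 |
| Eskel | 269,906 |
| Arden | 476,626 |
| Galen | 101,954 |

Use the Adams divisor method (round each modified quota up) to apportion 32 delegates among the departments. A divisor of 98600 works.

With modified divisor 98600: modified quotas Farrow 2.415, Brisco 9.477, Carrow 8.617, Eskel 2.737, Arden 4.834, Galen 1.034.
Rounding up: Farrow 3, Brisco 10, Carrow 9, Eskel 3, Arden 5, Galen 2 (total 32).

Farrow: 3, Brisco: 10, Carrow: 9, Eskel: 3, Arden: 5, Galen: 2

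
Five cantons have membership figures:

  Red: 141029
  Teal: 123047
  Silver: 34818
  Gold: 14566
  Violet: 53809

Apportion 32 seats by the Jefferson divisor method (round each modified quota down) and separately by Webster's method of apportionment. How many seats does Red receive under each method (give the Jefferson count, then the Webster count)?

Jefferson: Red 13, Teal 11, Silver 3, Gold 1, Violet 4.
Webster: Red 12, Teal 11, Silver 3, Gold 1, Violet 5.
Red gets 13 under Jefferson and 12 under Webster.

13 and 12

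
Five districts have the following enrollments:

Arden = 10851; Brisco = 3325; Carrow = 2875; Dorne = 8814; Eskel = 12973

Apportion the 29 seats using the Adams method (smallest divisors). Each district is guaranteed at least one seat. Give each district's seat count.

Standard divisor 38838/29 ≈ 1339.241; standard quotas: Arden 8.102, Brisco 2.483, Carrow 2.147, Dorne 6.581, Eskel 9.687.
Rounding up gives 9, 3, 3, 7, 10 = 32 seats, so the divisor must be adjusted.
With modified divisor 1460: modified quotas Arden 7.432, Brisco 2.277, Carrow 1.969, Dorne 6.037, Eskel 8.886.
Rounding up: Arden 8, Brisco 3, Carrow 2, Dorne 7, Eskel 9 (total 29).

Arden 8, Brisco 3, Carrow 2, Dorne 7, Eskel 9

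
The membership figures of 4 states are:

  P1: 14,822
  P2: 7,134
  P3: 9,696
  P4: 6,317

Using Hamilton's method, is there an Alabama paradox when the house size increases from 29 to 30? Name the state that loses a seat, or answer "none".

P2

At 29 seats: P1 11, P2 6, P3 7, P4 5.
At 30 seats: P1 12, P2 5, P3 8, P4 5.
P2 drops from 6 to 5.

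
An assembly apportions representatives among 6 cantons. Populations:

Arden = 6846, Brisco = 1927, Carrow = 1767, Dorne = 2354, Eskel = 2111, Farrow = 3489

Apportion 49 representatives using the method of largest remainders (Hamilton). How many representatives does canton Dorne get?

Standard divisor: 18494 ÷ 49 ≈ 377.429.
Standard quotas: Arden 18.1385, Brisco 5.1056, Carrow 4.6817, Dorne 6.2369, Eskel 5.5931, Farrow 9.2441.
Lower quotas: Arden 18, Brisco 5, Carrow 4, Dorne 6, Eskel 5, Farrow 9 (sum 47, leaving 2 seats).
Remainders in descending order: Carrow 0.6817, Eskel 0.5931, Farrow 0.2441, Dorne 0.2369, Arden 0.1385, Brisco 0.1056.
Largest remainders: Carrow, Eskel receive the extra seats.
Dorne receives 6.

6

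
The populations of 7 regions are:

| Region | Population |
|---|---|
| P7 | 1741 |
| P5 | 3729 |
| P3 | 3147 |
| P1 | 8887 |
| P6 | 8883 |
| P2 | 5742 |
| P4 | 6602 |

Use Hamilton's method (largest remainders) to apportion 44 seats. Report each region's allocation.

P7 2, P5 4, P3 4, P1 10, P6 10, P2 7, P4 7

Total 38731; standard divisor 38731/44 ≈ 880.25.
Standard quotas: P7 1.9778, P5 4.2363, P3 3.5751, P1 10.0960, P6 10.0915, P2 6.5231, P4 7.5001.
Lower quotas: P7 1, P5 4, P3 3, P1 10, P6 10, P2 6, P4 7 (sum 41, leaving 3 seats).
Remainders in descending order: P7 0.9778, P3 0.5751, P2 0.5231, P4 0.5001, P5 0.2363, P1 0.0960, P6 0.0915.
The surplus seats go to P7, P3, P2.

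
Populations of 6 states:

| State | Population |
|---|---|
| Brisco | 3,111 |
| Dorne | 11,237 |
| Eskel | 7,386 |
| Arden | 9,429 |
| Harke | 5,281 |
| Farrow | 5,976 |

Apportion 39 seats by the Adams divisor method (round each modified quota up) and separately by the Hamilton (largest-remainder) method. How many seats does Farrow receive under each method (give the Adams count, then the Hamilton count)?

Adams: Brisco 3, Dorne 10, Eskel 7, Arden 8, Harke 5, Farrow 6.
Hamilton: Brisco 3, Dorne 10, Eskel 7, Arden 9, Harke 5, Farrow 5.
Farrow gets 6 under Adams and 5 under Hamilton.

6 and 5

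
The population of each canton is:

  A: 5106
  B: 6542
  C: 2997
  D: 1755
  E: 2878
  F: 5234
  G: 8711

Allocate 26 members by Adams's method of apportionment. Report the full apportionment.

Standard divisor 33223/26 ≈ 1277.808; standard quotas: A 3.996, B 5.120, C 2.345, D 1.373, E 2.252, F 4.096, G 6.817.
Rounding up gives 4, 6, 3, 2, 3, 5, 7 = 30 seats, so the divisor must be adjusted.
With modified divisor 1480: modified quotas A 3.450, B 4.420, C 2.025, D 1.186, E 1.945, F 3.536, G 5.886.
Rounding up: A 4, B 5, C 3, D 2, E 2, F 4, G 6 (total 26).

A=4, B=5, C=3, D=2, E=2, F=4, G=6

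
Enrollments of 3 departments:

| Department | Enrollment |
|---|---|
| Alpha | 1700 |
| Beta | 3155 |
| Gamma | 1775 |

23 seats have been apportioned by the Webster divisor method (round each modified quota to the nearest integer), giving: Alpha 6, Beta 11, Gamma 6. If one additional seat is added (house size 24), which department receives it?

Priority for the next seat is population ÷ (current seats + 0.5).
Priorities: Alpha 261.538, Beta 274.348, Gamma 273.077.
Highest priority: Beta.

Beta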